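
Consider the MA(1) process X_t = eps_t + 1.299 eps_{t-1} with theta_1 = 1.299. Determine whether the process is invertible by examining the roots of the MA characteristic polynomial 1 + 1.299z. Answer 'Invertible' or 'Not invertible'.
\text{Not invertible}

The MA(q) characteristic polynomial is P(z) = 1 + 1.299z.
Invertibility requires all roots to lie outside the unit circle, i.e. |z| > 1 for every root.
This is linear in z: 1 + (1.299) z = 0  =>  z = -1/(1.299) = -0.769823,  |z| = 0.769823.
Moduli of all roots: 0.7698.
All moduli strictly greater than 1? No.
Verdict: Not invertible.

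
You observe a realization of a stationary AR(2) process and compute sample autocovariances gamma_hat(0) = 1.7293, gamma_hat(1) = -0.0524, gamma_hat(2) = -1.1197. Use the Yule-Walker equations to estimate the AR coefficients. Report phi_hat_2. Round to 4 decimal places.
\hat\phi_{2} = -0.6490

The Yule-Walker equations for an AR(p) process read, in matrix form,
  Gamma_p phi = r_p,   with   (Gamma_p)_{ij} = gamma(|i - j|),
                       (r_p)_i = gamma(i),   i,j = 1..p.
Substitute the sample gammas (Toeplitz matrix and right-hand side of size 2):
  Gamma_p = [[1.7293, -0.0524], [-0.0524, 1.7293]]
  r_p     = [-0.0524, -1.1197]
Written out:
  1.7293 phi_1 - 0.0524 phi_2 = -0.0524
  -0.0524 phi_1 + 1.7293 phi_2 = -1.1197
Solve by Cramer's rule:
  det = gamma(0)^2 - gamma(1)^2 = (1.7293)^2 - (-0.0524)^2 = 2.99047849 - 0.00274576 = 2.98773273
  phi_hat_1 = [gamma(1) gamma(0) - gamma(1) gamma(2)] / det = [(-0.0524)(1.7293) - (-0.0524)(-1.1197)] / 2.98773273 = -0.1492876 / 2.98773273 = -0.05
  phi_hat_2 = [gamma(0) gamma(2) - gamma(1)^2] / det = [(1.7293)(-1.1197) - (-0.0524)^2] / 2.98773273 = -1.93904297 / 2.98773273 = -0.649
So phi_hat = [-0.0500, -0.6490].
Therefore phi_hat_2 = -0.6490.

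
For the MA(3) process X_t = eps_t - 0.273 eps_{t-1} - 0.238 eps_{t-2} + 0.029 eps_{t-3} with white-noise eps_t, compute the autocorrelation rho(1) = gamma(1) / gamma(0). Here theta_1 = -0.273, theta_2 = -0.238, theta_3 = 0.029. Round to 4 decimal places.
\rho(1) = -0.1899

For an MA(q) process with theta_0 = 1, the autocovariance is
  gamma(k) = sigma^2 * sum_{i=0..q-k} theta_i * theta_{i+k},
and rho(k) = gamma(k) / gamma(0). Sigma^2 cancels.
  numerator   = (1)*(-0.273) + (-0.273)*(-0.238) + (-0.238)*(0.029) = -0.214928.
  denominator = (1)^2 + (-0.273)^2 + (-0.238)^2 + (0.029)^2 = 1.132014.
  rho(1) = -0.214928 / 1.132014 = -0.1899.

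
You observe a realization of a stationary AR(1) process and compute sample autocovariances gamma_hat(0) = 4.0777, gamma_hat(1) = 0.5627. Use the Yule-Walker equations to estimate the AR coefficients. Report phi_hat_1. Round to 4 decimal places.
\hat\phi_{1} = 0.1380

The Yule-Walker equations for an AR(p) process read, in matrix form,
  Gamma_p phi = r_p,   with   (Gamma_p)_{ij} = gamma(|i - j|),
                       (r_p)_i = gamma(i),   i,j = 1..p.
Substitute the sample gammas (Toeplitz matrix and right-hand side of size 1):
  Gamma_p = [[4.0777]]
  r_p     = [0.5627]
With p = 1 this is the single equation gamma(0) phi_1 = gamma(1):
  phi_hat_1 = gamma(1) / gamma(0) = 0.5627 / 4.0777 = 0.1380.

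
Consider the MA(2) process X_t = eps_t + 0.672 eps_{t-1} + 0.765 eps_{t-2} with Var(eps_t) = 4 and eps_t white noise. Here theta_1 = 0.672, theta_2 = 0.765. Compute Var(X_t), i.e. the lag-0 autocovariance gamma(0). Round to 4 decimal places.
\gamma(0) = 8.1472

For an MA(q) process X_t = eps_t + sum_i theta_i eps_{t-i} with
Var(eps_t) = sigma^2, the variance is
  gamma(0) = sigma^2 * (1 + sum_i theta_i^2).
  sum_i theta_i^2 = (0.672)^2 + (0.765)^2 = 0.451584 + 0.585225 = 1.036809.
  gamma(0) = 4 * (1 + 1.036809) = 4 * 2.036809 = 8.147236, which rounds to 8.1472.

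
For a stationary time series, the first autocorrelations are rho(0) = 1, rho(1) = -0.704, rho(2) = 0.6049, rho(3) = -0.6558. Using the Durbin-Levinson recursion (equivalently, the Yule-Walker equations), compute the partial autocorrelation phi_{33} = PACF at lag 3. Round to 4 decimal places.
\phi_{33} = -0.3530

The PACF at lag k is phi_{kk}, the last component of the solution
to the Yule-Walker system G_k phi = r_k where
  (G_k)_{ij} = rho(|i - j|), (r_k)_i = rho(i), i,j = 1..k.
Equivalently, Durbin-Levinson gives phi_{kk} iteratively:
  phi_{11} = rho(1)
  phi_{kk} = [rho(k) - sum_{j=1..k-1} phi_{k-1,j} rho(k-j)]
            / [1 - sum_{j=1..k-1} phi_{k-1,j} rho(j)],
  phi_{k,j} = phi_{k-1,j} - phi_{kk} phi_{k-1,k-j},  j = 1..k-1.
Step k = 1:
  phi_11 = rho(1) = -0.704.
Step k = 2:
  phi_22 = [rho(2) - phi_11 rho(1)] / [1 - phi_11 rho(1)] = [0.6049 - (-0.704)(-0.704)] / [1 - (-0.704)(-0.704)]
         = 0.109284 / 0.504384 = 0.216668.
  Update: phi_21 = phi_11 - phi_22 phi_11 = -0.704 - (0.216668)(-0.704) = -0.551466.
Step k = 3:
  phi_33 = [rho(3) - phi_21 rho(2) - phi_22 rho(1)] / [1 - phi_21 rho(1) - phi_22 rho(2)]
    numerator   = -0.6558 - (-0.551466)(0.6049) - (0.216668)(-0.704) = -0.16968404
    denominator = 1 - (-0.551466)(-0.704) - (0.216668)(0.6049) = 0.48070563
  phi_33 = -0.16968404 / 0.48070563 = -0.353.
Therefore phi_{33} = -0.3530.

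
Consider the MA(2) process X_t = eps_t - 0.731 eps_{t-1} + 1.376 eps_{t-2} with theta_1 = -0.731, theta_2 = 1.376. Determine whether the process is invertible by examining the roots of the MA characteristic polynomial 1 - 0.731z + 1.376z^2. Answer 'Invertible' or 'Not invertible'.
\text{Not invertible}

The MA(q) characteristic polynomial is P(z) = 1 - 0.731z + 1.376z^2.
Invertibility requires all roots to lie outside the unit circle, i.e. |z| > 1 for every root.
Set 1 + (-0.731) z + (1.376) z^2 = 0, i.e. a z^2 + b z + c = 0 with a = 1.376, b = -0.731, c = 1.
Discriminant D = b^2 - 4ac = (-0.731)^2 - 4*(1.376)*1 = 0.534361 - (5.504) = -4.969639.
D < 0, so the roots are the complex-conjugate pair z = (-b +/- i sqrt(-D)) / (2a) = 0.2656 +/- 0.8101i.
For a conjugate pair |z|^2 = z * conj(z) = (product of roots) = c/a = 1/(1.376) = 0.726744, so |z| = sqrt(0.726744) = 0.8525 for both roots.
Moduli of all roots: 0.8525, 0.8525.
All moduli strictly greater than 1? No.
Verdict: Not invertible.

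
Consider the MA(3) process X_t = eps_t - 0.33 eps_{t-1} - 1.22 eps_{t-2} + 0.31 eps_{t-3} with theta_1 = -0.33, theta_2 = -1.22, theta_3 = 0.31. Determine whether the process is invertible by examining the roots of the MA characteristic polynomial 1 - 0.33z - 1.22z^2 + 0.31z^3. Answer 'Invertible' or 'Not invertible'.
\text{Not invertible}

The MA(q) characteristic polynomial is P(z) = 1 - 0.33z - 1.22z^2 + 0.31z^3.
Invertibility requires all roots to lie outside the unit circle, i.e. |z| > 1 for every root.
Degree 3: look for a simple real root z0 first, then factor out (1 - z/z0) and solve the remaining quadratic.
Testing z0 = 4: P(4) = 1 + (-0.33)(4) + (-1.22)(4)^2 + (0.31)(4)^3
  = 1 + (-1.32) + (-19.52) + (19.84) = 0.  So z_0 = 4 is a root, |z_0| = 4.
Divide out the factor (1 - 0.25 z) = (1 - z/z0) (since 1/z0 = 0.25):
  P(z) = (1 - 0.25 z)(1 + (-0.08) z + (-1.24) z^2)
  [check: z-coef -0.08 - (0.25) = -0.33; z^2-coef -1.24 - (0.25)(-0.08) = -1.22; z^3-coef -(0.25)(-1.24) = 0.31.]
Remaining roots from the quadratic factor 1 + (-0.08) z + (-1.24) z^2:
  Set 1 + (-0.08) z + (-1.24) z^2 = 0, i.e. a z^2 + b z + c = 0 with a = -1.24, b = -0.08, c = 1.
  Discriminant D = b^2 - 4ac = (-0.08)^2 - 4*(-1.24)*1 = 0.0064 - (-4.96) = 4.9664.
  D >= 0, so the roots are real: z = (-b +/- sqrt(D)) / (2a) = (0.08 +/- 2.228542) / (-2.48).
    z_1 = (0.08 + 2.228542) / (-2.48) = -0.9309,   |z_1| = 0.9309.
    z_2 = (0.08 - 2.228542) / (-2.48) = 0.8663,   |z_2| = 0.8663.
Moduli of all roots: 4.0000, 0.9309, 0.8663.
All moduli strictly greater than 1? No.
Verdict: Not invertible.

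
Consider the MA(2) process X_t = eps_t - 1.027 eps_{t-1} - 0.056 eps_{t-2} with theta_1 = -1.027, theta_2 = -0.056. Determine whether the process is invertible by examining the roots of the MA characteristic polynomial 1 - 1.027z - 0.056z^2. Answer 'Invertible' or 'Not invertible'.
\text{Not invertible}

The MA(q) characteristic polynomial is P(z) = 1 - 1.027z - 0.056z^2.
Invertibility requires all roots to lie outside the unit circle, i.e. |z| > 1 for every root.
Set 1 + (-1.027) z + (-0.056) z^2 = 0, i.e. a z^2 + b z + c = 0 with a = -0.056, b = -1.027, c = 1.
Discriminant D = b^2 - 4ac = (-1.027)^2 - 4*(-0.056)*1 = 1.054729 - (-0.224) = 1.278729.
D >= 0, so the roots are real: z = (-b +/- sqrt(D)) / (2a) = (1.027 +/- 1.130809) / (-0.112).
  z_1 = (1.027 + 1.130809) / (-0.112) = -19.2662,   |z_1| = 19.2662.
  z_2 = (1.027 - 1.130809) / (-0.112) = 0.9269,   |z_2| = 0.9269.
Moduli of all roots: 19.2662, 0.9269.
All moduli strictly greater than 1? No.
Verdict: Not invertible.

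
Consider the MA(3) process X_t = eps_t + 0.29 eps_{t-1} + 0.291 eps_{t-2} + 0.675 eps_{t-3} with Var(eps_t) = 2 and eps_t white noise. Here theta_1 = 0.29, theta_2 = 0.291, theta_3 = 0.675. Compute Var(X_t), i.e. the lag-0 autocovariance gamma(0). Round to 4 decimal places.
\gamma(0) = 3.2488

For an MA(q) process X_t = eps_t + sum_i theta_i eps_{t-i} with
Var(eps_t) = sigma^2, the variance is
  gamma(0) = sigma^2 * (1 + sum_i theta_i^2).
  sum_i theta_i^2 = (0.29)^2 + (0.291)^2 + (0.675)^2 = 0.0841 + 0.084681 + 0.455625 = 0.624406.
  gamma(0) = 2 * (1 + 0.624406) = 2 * 1.624406 = 3.248812, which rounds to 3.2488.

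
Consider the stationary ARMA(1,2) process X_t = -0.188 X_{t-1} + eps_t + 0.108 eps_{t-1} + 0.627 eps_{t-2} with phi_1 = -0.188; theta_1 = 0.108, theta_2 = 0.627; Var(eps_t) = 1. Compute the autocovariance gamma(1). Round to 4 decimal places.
\gamma(1) = -0.2117

Multiply the model equation by X_{t-k} and take expectations. With theta_0 = psi_0 = 1 and psi_j the MA(infinity) weights, this gives
  gamma(k) - sum_i phi_i gamma(k-i) = c_k,
  c_k = sigma^2 * sum_{j=k..q} theta_j psi_{j-k}   (c_k = 0 for k > q),
using gamma(-m) = gamma(m).
psi-weights needed (psi_j = theta_j + sum_i phi_i psi_{j-i}):
  psi_1 = theta_1 + phi_1 = 0.108 + (-0.188) = -0.08
  psi_2 = theta_2 + phi_1 psi_1 = 0.627 + (-0.188)(-0.08) = 0.64204
Right-hand sides:
  c_0 = sigma^2 (1 + theta_1 psi_1 + theta_2 psi_2) = 1 * (1 + (0.108)(-0.08) + (0.627)(0.64204)) = 1 * 1.393919 = 1.393919
  c_1 = sigma^2 (theta_1 + theta_2 psi_1) = 1 * (0.108 + (0.627)(-0.08)) = 0.05784
  c_2 = sigma^2 theta_2 = 1 * (0.627) = 0.627
Equations for k = 0 and k = 1 (AR order 1):
  gamma(0) = phi_1 gamma(1) + c_0
  gamma(1) = phi_1 gamma(0) + c_1
Substituting the second into the first: gamma(0) (1 - phi_1^2) = c_0 + phi_1 c_1, so
  gamma(0) = (c_0 + phi_1 c_1) / (1 - phi_1^2) = (1.393919 + (-0.188)(0.05784)) / (1 - (-0.188)^2) = 1.383045 / 0.964656 = 1.433719.
  gamma(1) = phi_1 gamma(0) + c_1 = (-0.188)(1.433719) + (0.05784) = -0.211699.
Therefore gamma(1) = -0.2117 (to 4 decimal places).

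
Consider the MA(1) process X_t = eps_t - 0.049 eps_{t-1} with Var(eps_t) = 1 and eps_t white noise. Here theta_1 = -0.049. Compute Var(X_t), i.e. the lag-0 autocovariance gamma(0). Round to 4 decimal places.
\gamma(0) = 1.0024

For an MA(q) process X_t = eps_t + sum_i theta_i eps_{t-i} with
Var(eps_t) = sigma^2, the variance is
  gamma(0) = sigma^2 * (1 + sum_i theta_i^2).
  sum_i theta_i^2 = (-0.049)^2 = 0.002401.
  gamma(0) = 1 * (1 + 0.002401) = 1 * 1.002401 = 1.002401, which rounds to 1.0024.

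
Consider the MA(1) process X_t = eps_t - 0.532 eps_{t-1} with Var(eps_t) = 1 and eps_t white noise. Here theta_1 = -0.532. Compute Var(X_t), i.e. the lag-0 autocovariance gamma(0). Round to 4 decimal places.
\gamma(0) = 1.2830

For an MA(q) process X_t = eps_t + sum_i theta_i eps_{t-i} with
Var(eps_t) = sigma^2, the variance is
  gamma(0) = sigma^2 * (1 + sum_i theta_i^2).
  sum_i theta_i^2 = (-0.532)^2 = 0.283024.
  gamma(0) = 1 * (1 + 0.283024) = 1 * 1.283024 = 1.283024, which rounds to 1.2830.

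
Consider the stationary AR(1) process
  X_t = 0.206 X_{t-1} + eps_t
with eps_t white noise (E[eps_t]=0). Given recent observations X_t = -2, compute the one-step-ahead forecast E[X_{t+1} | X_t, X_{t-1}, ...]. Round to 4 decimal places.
E[X_{t+1} \mid \mathcal F_t] = -0.4120

For an AR(p) model X_t = c + sum_i phi_i X_{t-i} + eps_t, the
one-step-ahead conditional mean is
  E[X_{t+1} | X_t, ...] = c + sum_i phi_i X_{t+1-i}.
Substitute known values:
  E[X_{t+1} | ...] = (0.206) * (-2)
                   = -0.4120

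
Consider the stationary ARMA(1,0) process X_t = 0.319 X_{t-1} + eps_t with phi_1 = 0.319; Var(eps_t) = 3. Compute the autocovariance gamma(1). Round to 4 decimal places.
\gamma(1) = 1.0654

Multiply the model equation by X_{t-k} and take expectations. With theta_0 = psi_0 = 1 and psi_j the MA(infinity) weights, this gives
  gamma(k) - sum_i phi_i gamma(k-i) = c_k,
  c_k = sigma^2 * sum_{j=k..q} theta_j psi_{j-k}   (c_k = 0 for k > q),
using gamma(-m) = gamma(m).
Pure AR (q = 0): c_0 = sigma^2 = 3, c_k = 0 for k >= 1.
Equations for k = 0 and k = 1 (AR order 1):
  gamma(0) = phi_1 gamma(1) + c_0
  gamma(1) = phi_1 gamma(0) + c_1
Substituting the second into the first: gamma(0) (1 - phi_1^2) = c_0 + phi_1 c_1, so
  gamma(0) = c_0 / (1 - phi_1^2) = 3 / (1 - (0.319)^2) = 3 / 0.898239 = 3.339868.
  gamma(1) = phi_1 gamma(0) = (0.319)(3.339868) = 1.065418.
Therefore gamma(1) = 1.0654 (to 4 decimal places).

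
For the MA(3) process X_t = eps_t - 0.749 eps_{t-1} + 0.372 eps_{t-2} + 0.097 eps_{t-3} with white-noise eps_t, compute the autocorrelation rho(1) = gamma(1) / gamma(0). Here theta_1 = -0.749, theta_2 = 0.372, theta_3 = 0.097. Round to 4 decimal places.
\rho(1) = -0.5803

For an MA(q) process with theta_0 = 1, the autocovariance is
  gamma(k) = sigma^2 * sum_{i=0..q-k} theta_i * theta_{i+k},
and rho(k) = gamma(k) / gamma(0). Sigma^2 cancels.
  numerator   = (1)*(-0.749) + (-0.749)*(0.372) + (0.372)*(0.097) = -0.991544.
  denominator = (1)^2 + (-0.749)^2 + (0.372)^2 + (0.097)^2 = 1.708794.
  rho(1) = -0.991544 / 1.708794 = -0.5803.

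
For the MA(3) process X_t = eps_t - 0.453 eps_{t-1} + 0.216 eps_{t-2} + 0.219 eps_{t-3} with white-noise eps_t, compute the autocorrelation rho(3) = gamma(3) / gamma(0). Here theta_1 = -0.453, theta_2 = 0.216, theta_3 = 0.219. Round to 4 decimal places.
\rho(3) = 0.1685

For an MA(q) process with theta_0 = 1, the autocovariance is
  gamma(k) = sigma^2 * sum_{i=0..q-k} theta_i * theta_{i+k},
and rho(k) = gamma(k) / gamma(0). Sigma^2 cancels.
  numerator   = (1)*(0.219) = 0.219.
  denominator = (1)^2 + (-0.453)^2 + (0.216)^2 + (0.219)^2 = 1.299826.
  rho(3) = 0.219 / 1.299826 = 0.1685.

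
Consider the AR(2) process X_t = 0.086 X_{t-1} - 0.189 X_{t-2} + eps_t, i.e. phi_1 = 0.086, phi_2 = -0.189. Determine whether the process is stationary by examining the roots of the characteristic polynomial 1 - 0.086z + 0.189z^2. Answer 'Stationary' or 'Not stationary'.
\text{Stationary}

The AR(p) characteristic polynomial is P(z) = 1 - 0.086z + 0.189z^2.
Stationarity requires all roots to lie outside the unit circle, i.e. |z| > 1 for every root.
Set 1 + (-0.086) z + (0.189) z^2 = 0, i.e. a z^2 + b z + c = 0 with a = 0.189, b = -0.086, c = 1.
Discriminant D = b^2 - 4ac = (-0.086)^2 - 4*(0.189)*1 = 0.007396 - (0.756) = -0.748604.
D < 0, so the roots are the complex-conjugate pair z = (-b +/- i sqrt(-D)) / (2a) = 0.2275 +/- 2.2889i.
For a conjugate pair |z|^2 = z * conj(z) = (product of roots) = c/a = 1/(0.189) = 5.291005, so |z| = sqrt(5.291005) = 2.3002 for both roots.
Moduli of all roots: 2.3002, 2.3002.
All moduli strictly greater than 1? Yes.
Verdict: Stationary.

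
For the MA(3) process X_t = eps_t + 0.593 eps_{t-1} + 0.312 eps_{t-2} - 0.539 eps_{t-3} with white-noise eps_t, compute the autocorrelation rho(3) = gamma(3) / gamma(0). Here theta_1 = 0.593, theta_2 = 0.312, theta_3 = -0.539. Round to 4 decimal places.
\rho(3) = -0.3099

For an MA(q) process with theta_0 = 1, the autocovariance is
  gamma(k) = sigma^2 * sum_{i=0..q-k} theta_i * theta_{i+k},
and rho(k) = gamma(k) / gamma(0). Sigma^2 cancels.
  numerator   = (1)*(-0.539) = -0.539.
  denominator = (1)^2 + (0.593)^2 + (0.312)^2 + (-0.539)^2 = 1.739514.
  rho(3) = -0.539 / 1.739514 = -0.3099.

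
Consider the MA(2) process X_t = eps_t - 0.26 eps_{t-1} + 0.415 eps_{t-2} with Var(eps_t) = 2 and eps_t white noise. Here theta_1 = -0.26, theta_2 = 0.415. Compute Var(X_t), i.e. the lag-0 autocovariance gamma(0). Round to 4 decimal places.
\gamma(0) = 2.4797

For an MA(q) process X_t = eps_t + sum_i theta_i eps_{t-i} with
Var(eps_t) = sigma^2, the variance is
  gamma(0) = sigma^2 * (1 + sum_i theta_i^2).
  sum_i theta_i^2 = (-0.26)^2 + (0.415)^2 = 0.0676 + 0.172225 = 0.239825.
  gamma(0) = 2 * (1 + 0.239825) = 2 * 1.239825 = 2.47965, which rounds to 2.4797.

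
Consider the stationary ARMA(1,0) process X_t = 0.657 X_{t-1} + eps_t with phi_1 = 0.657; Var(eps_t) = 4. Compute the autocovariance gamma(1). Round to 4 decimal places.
\gamma(1) = 4.6239

Multiply the model equation by X_{t-k} and take expectations. With theta_0 = psi_0 = 1 and psi_j the MA(infinity) weights, this gives
  gamma(k) - sum_i phi_i gamma(k-i) = c_k,
  c_k = sigma^2 * sum_{j=k..q} theta_j psi_{j-k}   (c_k = 0 for k > q),
using gamma(-m) = gamma(m).
Pure AR (q = 0): c_0 = sigma^2 = 4, c_k = 0 for k >= 1.
Equations for k = 0 and k = 1 (AR order 1):
  gamma(0) = phi_1 gamma(1) + c_0
  gamma(1) = phi_1 gamma(0) + c_1
Substituting the second into the first: gamma(0) (1 - phi_1^2) = c_0 + phi_1 c_1, so
  gamma(0) = c_0 / (1 - phi_1^2) = 4 / (1 - (0.657)^2) = 4 / 0.568351 = 7.037904.
  gamma(1) = phi_1 gamma(0) = (0.657)(7.037904) = 4.623903.
Therefore gamma(1) = 4.6239 (to 4 decimal places).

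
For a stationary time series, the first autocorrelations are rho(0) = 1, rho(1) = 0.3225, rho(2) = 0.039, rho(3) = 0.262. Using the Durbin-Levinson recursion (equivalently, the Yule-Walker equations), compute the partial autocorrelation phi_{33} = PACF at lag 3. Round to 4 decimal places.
\phi_{33} = 0.3051

The PACF at lag k is phi_{kk}, the last component of the solution
to the Yule-Walker system G_k phi = r_k where
  (G_k)_{ij} = rho(|i - j|), (r_k)_i = rho(i), i,j = 1..k.
Equivalently, Durbin-Levinson gives phi_{kk} iteratively:
  phi_{11} = rho(1)
  phi_{kk} = [rho(k) - sum_{j=1..k-1} phi_{k-1,j} rho(k-j)]
            / [1 - sum_{j=1..k-1} phi_{k-1,j} rho(j)],
  phi_{k,j} = phi_{k-1,j} - phi_{kk} phi_{k-1,k-j},  j = 1..k-1.
Step k = 1:
  phi_11 = rho(1) = 0.3225.
Step k = 2:
  phi_22 = [rho(2) - phi_11 rho(1)] / [1 - phi_11 rho(1)] = [0.039 - (0.3225)(0.3225)] / [1 - (0.3225)(0.3225)]
         = -0.06500625 / 0.89599375 = -0.072552.
  Update: phi_21 = phi_11 - phi_22 phi_11 = 0.3225 - (-0.072552)(0.3225) = 0.345898.
Step k = 3:
  phi_33 = [rho(3) - phi_21 rho(2) - phi_22 rho(1)] / [1 - phi_21 rho(1) - phi_22 rho(2)]
    numerator   = 0.262 - (0.345898)(0.039) - (-0.072552)(0.3225) = 0.27190804
    denominator = 1 - (0.345898)(0.3225) - (-0.072552)(0.039) = 0.89127741
  phi_33 = 0.27190804 / 0.89127741 = 0.3051.
Therefore phi_{33} = 0.3051.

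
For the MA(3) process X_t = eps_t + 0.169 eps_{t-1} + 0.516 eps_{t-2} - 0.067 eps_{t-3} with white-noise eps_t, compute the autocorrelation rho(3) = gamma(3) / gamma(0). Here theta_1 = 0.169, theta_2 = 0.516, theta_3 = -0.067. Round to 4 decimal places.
\rho(3) = -0.0516

For an MA(q) process with theta_0 = 1, the autocovariance is
  gamma(k) = sigma^2 * sum_{i=0..q-k} theta_i * theta_{i+k},
and rho(k) = gamma(k) / gamma(0). Sigma^2 cancels.
  numerator   = (1)*(-0.067) = -0.067.
  denominator = (1)^2 + (0.169)^2 + (0.516)^2 + (-0.067)^2 = 1.299306.
  rho(3) = -0.067 / 1.299306 = -0.0516.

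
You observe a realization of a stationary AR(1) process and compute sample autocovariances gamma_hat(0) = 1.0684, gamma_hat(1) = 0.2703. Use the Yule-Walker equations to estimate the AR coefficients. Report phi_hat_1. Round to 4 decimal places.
\hat\phi_{1} = 0.2530

The Yule-Walker equations for an AR(p) process read, in matrix form,
  Gamma_p phi = r_p,   with   (Gamma_p)_{ij} = gamma(|i - j|),
                       (r_p)_i = gamma(i),   i,j = 1..p.
Substitute the sample gammas (Toeplitz matrix and right-hand side of size 1):
  Gamma_p = [[1.0684]]
  r_p     = [0.2703]
With p = 1 this is the single equation gamma(0) phi_1 = gamma(1):
  phi_hat_1 = gamma(1) / gamma(0) = 0.2703 / 1.0684 = 0.2530.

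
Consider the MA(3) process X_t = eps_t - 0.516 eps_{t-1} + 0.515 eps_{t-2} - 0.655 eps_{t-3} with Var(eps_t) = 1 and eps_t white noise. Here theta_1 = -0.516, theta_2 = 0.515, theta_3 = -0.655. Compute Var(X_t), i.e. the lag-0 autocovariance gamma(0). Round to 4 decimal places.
\gamma(0) = 1.9605

For an MA(q) process X_t = eps_t + sum_i theta_i eps_{t-i} with
Var(eps_t) = sigma^2, the variance is
  gamma(0) = sigma^2 * (1 + sum_i theta_i^2).
  sum_i theta_i^2 = (-0.516)^2 + (0.515)^2 + (-0.655)^2 = 0.266256 + 0.265225 + 0.429025 = 0.960506.
  gamma(0) = 1 * (1 + 0.960506) = 1 * 1.960506 = 1.960506, which rounds to 1.9605.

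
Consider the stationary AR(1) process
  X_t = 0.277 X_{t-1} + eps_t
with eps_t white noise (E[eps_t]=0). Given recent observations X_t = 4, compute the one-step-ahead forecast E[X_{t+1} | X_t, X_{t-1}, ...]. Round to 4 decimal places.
E[X_{t+1} \mid \mathcal F_t] = 1.1080

For an AR(p) model X_t = c + sum_i phi_i X_{t-i} + eps_t, the
one-step-ahead conditional mean is
  E[X_{t+1} | X_t, ...] = c + sum_i phi_i X_{t+1-i}.
Substitute known values:
  E[X_{t+1} | ...] = (0.277) * (4)
                   = 1.1080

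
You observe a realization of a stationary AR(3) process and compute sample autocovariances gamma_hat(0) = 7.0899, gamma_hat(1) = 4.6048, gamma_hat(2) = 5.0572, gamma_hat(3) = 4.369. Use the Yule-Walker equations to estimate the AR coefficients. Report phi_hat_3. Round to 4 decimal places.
\hat\phi_{3} = 0.1370

The Yule-Walker equations for an AR(p) process read, in matrix form,
  Gamma_p phi = r_p,   with   (Gamma_p)_{ij} = gamma(|i - j|),
                       (r_p)_i = gamma(i),   i,j = 1..p.
Substitute the sample gammas (Toeplitz matrix and right-hand side of size 3):
  Gamma_p = [[7.0899, 4.6048, 5.0572], [4.6048, 7.0899, 4.6048], [5.0572, 4.6048, 7.0899]]
  r_p     = [4.6048, 5.0572, 4.369]
Written out (R1..R3):
  (R1) 7.0899 phi_1 + 4.6048 phi_2 + 5.0572 phi_3 = 4.6048
  (R2) 4.6048 phi_1 + 7.0899 phi_2 + 4.6048 phi_3 = 5.0572
  (R3) 5.0572 phi_1 + 4.6048 phi_2 + 7.0899 phi_3 = 4.369
Gaussian elimination:
  R2 <- R2 - (4.6048/7.0899) R1 = R2 - (0.649487) R1:  4.099141 phi_2 + 1.320213 phi_3 = 2.066441
  R3 <- R3 - (5.0572/7.0899) R1 = R3 - (0.713296) R1:  1.320213 phi_2 + 3.482618 phi_3 = 1.084413
  R3 <- R3 - (1.320213/4.099141) R2 = R3 - (0.322071) R2:  3.057416 phi_3 = 0.418873
Back-substitution:
  phi_hat_3 = 0.418873 / 3.057416 = 0.137002
  phi_hat_2 = (2.066441 - (1.320213)(0.137002)) / 4.099141 = 0.459991
  phi_hat_1 = (4.6048 - (4.6048)(0.459991) - (5.0572)(0.137002)) / 7.0899 = 0.253006
So phi_hat = [0.2530, 0.4600, 0.1370].
Therefore phi_hat_3 = 0.1370.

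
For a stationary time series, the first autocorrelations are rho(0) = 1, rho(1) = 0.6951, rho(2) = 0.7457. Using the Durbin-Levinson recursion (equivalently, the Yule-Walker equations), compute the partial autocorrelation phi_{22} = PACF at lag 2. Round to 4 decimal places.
\phi_{22} = 0.5080

The PACF at lag k is phi_{kk}, the last component of the solution
to the Yule-Walker system G_k phi = r_k where
  (G_k)_{ij} = rho(|i - j|), (r_k)_i = rho(i), i,j = 1..k.
Equivalently, Durbin-Levinson gives phi_{kk} iteratively:
  phi_{11} = rho(1)
  phi_{kk} = [rho(k) - sum_{j=1..k-1} phi_{k-1,j} rho(k-j)]
            / [1 - sum_{j=1..k-1} phi_{k-1,j} rho(j)],
  phi_{k,j} = phi_{k-1,j} - phi_{kk} phi_{k-1,k-j},  j = 1..k-1.
Step k = 1:
  phi_11 = rho(1) = 0.6951.
Step k = 2:
  phi_22 = [rho(2) - phi_11 rho(1)] / [1 - phi_11 rho(1)] = [0.7457 - (0.6951)(0.6951)] / [1 - (0.6951)(0.6951)]
         = 0.26253599 / 0.51683599 = 0.508.
Therefore phi_{22} = 0.5080.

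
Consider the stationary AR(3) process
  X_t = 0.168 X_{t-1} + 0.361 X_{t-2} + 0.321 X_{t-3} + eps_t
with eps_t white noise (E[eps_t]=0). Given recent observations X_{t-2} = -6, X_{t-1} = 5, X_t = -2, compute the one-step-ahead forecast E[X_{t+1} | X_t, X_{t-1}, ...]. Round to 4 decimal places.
E[X_{t+1} \mid \mathcal F_t] = -0.4570

For an AR(p) model X_t = c + sum_i phi_i X_{t-i} + eps_t, the
one-step-ahead conditional mean is
  E[X_{t+1} | X_t, ...] = c + sum_i phi_i X_{t+1-i}.
Substitute known values:
  E[X_{t+1} | ...] = (0.168) * (-2) + (0.361) * (5) + (0.321) * (-6)
                   = -0.4570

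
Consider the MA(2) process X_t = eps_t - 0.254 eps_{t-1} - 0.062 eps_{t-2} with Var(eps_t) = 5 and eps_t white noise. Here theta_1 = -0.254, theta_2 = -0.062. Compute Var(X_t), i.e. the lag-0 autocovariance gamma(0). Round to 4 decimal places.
\gamma(0) = 5.3418

For an MA(q) process X_t = eps_t + sum_i theta_i eps_{t-i} with
Var(eps_t) = sigma^2, the variance is
  gamma(0) = sigma^2 * (1 + sum_i theta_i^2).
  sum_i theta_i^2 = (-0.254)^2 + (-0.062)^2 = 0.064516 + 0.003844 = 0.06836.
  gamma(0) = 5 * (1 + 0.06836) = 5 * 1.06836 = 5.3418.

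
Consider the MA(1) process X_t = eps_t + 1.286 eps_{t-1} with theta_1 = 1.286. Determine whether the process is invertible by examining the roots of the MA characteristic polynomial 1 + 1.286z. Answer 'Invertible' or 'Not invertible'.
\text{Not invertible}

The MA(q) characteristic polynomial is P(z) = 1 + 1.286z.
Invertibility requires all roots to lie outside the unit circle, i.e. |z| > 1 for every root.
This is linear in z: 1 + (1.286) z = 0  =>  z = -1/(1.286) = -0.777605,  |z| = 0.777605.
Moduli of all roots: 0.7776.
All moduli strictly greater than 1? No.
Verdict: Not invertible.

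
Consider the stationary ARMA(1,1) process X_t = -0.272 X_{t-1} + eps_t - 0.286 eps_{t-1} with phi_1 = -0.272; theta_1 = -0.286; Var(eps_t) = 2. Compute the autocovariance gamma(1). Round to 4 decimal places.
\gamma(1) = -1.2989

Multiply the model equation by X_{t-k} and take expectations. With theta_0 = psi_0 = 1 and psi_j the MA(infinity) weights, this gives
  gamma(k) - sum_i phi_i gamma(k-i) = c_k,
  c_k = sigma^2 * sum_{j=k..q} theta_j psi_{j-k}   (c_k = 0 for k > q),
using gamma(-m) = gamma(m).
psi-weights needed (psi_j = theta_j + sum_i phi_i psi_{j-i}):
  psi_1 = theta_1 + phi_1 = -0.286 + (-0.272) = -0.558
Right-hand sides:
  c_0 = sigma^2 (1 + theta_1 psi_1) = 2 * (1 + (-0.286)(-0.558)) = 2 * 1.159588 = 2.319176
  c_1 = sigma^2 theta_1 = 2 * (-0.286) = -0.572
  c_2 = 0
Equations for k = 0 and k = 1 (AR order 1):
  gamma(0) = phi_1 gamma(1) + c_0
  gamma(1) = phi_1 gamma(0) + c_1
Substituting the second into the first: gamma(0) (1 - phi_1^2) = c_0 + phi_1 c_1, so
  gamma(0) = (c_0 + phi_1 c_1) / (1 - phi_1^2) = (2.319176 + (-0.272)(-0.572)) / (1 - (-0.272)^2) = 2.47476 / 0.926016 = 2.672481.
  gamma(1) = phi_1 gamma(0) + c_1 = (-0.272)(2.672481) + (-0.572) = -1.298915.
Therefore gamma(1) = -1.2989 (to 4 decimal places).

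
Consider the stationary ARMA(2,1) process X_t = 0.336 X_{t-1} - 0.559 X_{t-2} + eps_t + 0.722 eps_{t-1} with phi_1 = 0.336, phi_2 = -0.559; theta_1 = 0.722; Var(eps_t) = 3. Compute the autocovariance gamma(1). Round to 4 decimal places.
\gamma(1) = 3.1967

Multiply the model equation by X_{t-k} and take expectations. With theta_0 = psi_0 = 1 and psi_j the MA(infinity) weights, this gives
  gamma(k) - sum_i phi_i gamma(k-i) = c_k,
  c_k = sigma^2 * sum_{j=k..q} theta_j psi_{j-k}   (c_k = 0 for k > q),
using gamma(-m) = gamma(m).
psi-weights needed (psi_j = theta_j + sum_i phi_i psi_{j-i}):
  psi_1 = theta_1 + phi_1 = 0.722 + (0.336) = 1.058
Right-hand sides:
  c_0 = sigma^2 (1 + theta_1 psi_1) = 3 * (1 + (0.722)(1.058)) = 3 * 1.763876 = 5.291628
  c_1 = sigma^2 theta_1 = 3 * (0.722) = 2.166
  c_2 = 0
Equations for k = 0, 1, 2 (AR order 2, c_2 = 0):
  (E0) gamma(0) = phi_1 gamma(1) + phi_2 gamma(2) + c_0
  (E1) gamma(1) = phi_1 gamma(0) + phi_2 gamma(1) + c_1
  (E2) gamma(2) = phi_1 gamma(1) + phi_2 gamma(0)
From (E1): gamma(1) = A gamma(0) + B with
  A = phi_1 / (1 - phi_2) = 0.336 / 1.559 = 0.215523,   B = c_1 / (1 - phi_2) = 2.166 / 1.559 = 1.389352.
Insert (E2) into (E0): gamma(0) (1 - phi_2^2) = phi_1 (1 + phi_2) gamma(1) + c_0.
  phi_1 (1 + phi_2) = (0.336)(0.441) = 0.148176,   1 - phi_2^2 = 0.687519.
Replace gamma(1) by A gamma(0) + B and collect gamma(0):
  gamma(0) [0.687519 - (0.148176)(0.215523)] = (0.148176)(1.389352) + 5.291628
  gamma(0) * 0.655584 = 5.497497
  gamma(0) = 5.497497 / 0.655584 = 8.385652.
  gamma(1) = A gamma(0) + B = (0.215523)(8.385652) + (1.389352) = 3.196651.
Therefore gamma(1) = 3.1967 (to 4 decimal places).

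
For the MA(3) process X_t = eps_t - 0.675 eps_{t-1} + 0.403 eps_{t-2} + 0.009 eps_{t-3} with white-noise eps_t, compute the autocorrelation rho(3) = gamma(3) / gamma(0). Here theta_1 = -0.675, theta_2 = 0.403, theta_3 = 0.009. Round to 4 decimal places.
\rho(3) = 0.0056

For an MA(q) process with theta_0 = 1, the autocovariance is
  gamma(k) = sigma^2 * sum_{i=0..q-k} theta_i * theta_{i+k},
and rho(k) = gamma(k) / gamma(0). Sigma^2 cancels.
  numerator   = (1)*(0.009) = 0.009.
  denominator = (1)^2 + (-0.675)^2 + (0.403)^2 + (0.009)^2 = 1.618115.
  rho(3) = 0.009 / 1.618115 = 0.0056.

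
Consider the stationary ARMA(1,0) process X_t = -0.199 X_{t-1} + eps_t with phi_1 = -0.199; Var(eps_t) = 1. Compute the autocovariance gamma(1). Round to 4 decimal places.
\gamma(1) = -0.2072

Multiply the model equation by X_{t-k} and take expectations. With theta_0 = psi_0 = 1 and psi_j the MA(infinity) weights, this gives
  gamma(k) - sum_i phi_i gamma(k-i) = c_k,
  c_k = sigma^2 * sum_{j=k..q} theta_j psi_{j-k}   (c_k = 0 for k > q),
using gamma(-m) = gamma(m).
Pure AR (q = 0): c_0 = sigma^2 = 1, c_k = 0 for k >= 1.
Equations for k = 0 and k = 1 (AR order 1):
  gamma(0) = phi_1 gamma(1) + c_0
  gamma(1) = phi_1 gamma(0) + c_1
Substituting the second into the first: gamma(0) (1 - phi_1^2) = c_0 + phi_1 c_1, so
  gamma(0) = c_0 / (1 - phi_1^2) = 1 / (1 - (-0.199)^2) = 1 / 0.960399 = 1.041234.
  gamma(1) = phi_1 gamma(0) = (-0.199)(1.041234) = -0.207206.
Therefore gamma(1) = -0.2072 (to 4 decimal places).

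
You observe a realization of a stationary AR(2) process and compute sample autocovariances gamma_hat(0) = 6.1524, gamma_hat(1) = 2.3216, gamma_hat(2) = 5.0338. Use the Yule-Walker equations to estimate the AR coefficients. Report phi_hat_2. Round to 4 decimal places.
\hat\phi_{2} = 0.7880

The Yule-Walker equations for an AR(p) process read, in matrix form,
  Gamma_p phi = r_p,   with   (Gamma_p)_{ij} = gamma(|i - j|),
                       (r_p)_i = gamma(i),   i,j = 1..p.
Substitute the sample gammas (Toeplitz matrix and right-hand side of size 2):
  Gamma_p = [[6.1524, 2.3216], [2.3216, 6.1524]]
  r_p     = [2.3216, 5.0338]
Written out:
  6.1524 phi_1 + 2.3216 phi_2 = 2.3216
  2.3216 phi_1 + 6.1524 phi_2 = 5.0338
Solve by Cramer's rule:
  det = gamma(0)^2 - gamma(1)^2 = (6.1524)^2 - (2.3216)^2 = 37.85202576 - 5.38982656 = 32.4621992
  phi_hat_1 = [gamma(1) gamma(0) - gamma(1) gamma(2)] / det = [(2.3216)(6.1524) - (2.3216)(5.0338)] / 32.4621992 = 2.59694176 / 32.4621992 = 0.08
  phi_hat_2 = [gamma(0) gamma(2) - gamma(1)^2] / det = [(6.1524)(5.0338) - (2.3216)^2] / 32.4621992 = 25.58012456 / 32.4621992 = 0.788
So phi_hat = [0.0800, 0.7880].
Therefore phi_hat_2 = 0.7880.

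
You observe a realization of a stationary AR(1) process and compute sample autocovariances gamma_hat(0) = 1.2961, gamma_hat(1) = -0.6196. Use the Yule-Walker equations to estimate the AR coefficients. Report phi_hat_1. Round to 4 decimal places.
\hat\phi_{1} = -0.4780

The Yule-Walker equations for an AR(p) process read, in matrix form,
  Gamma_p phi = r_p,   with   (Gamma_p)_{ij} = gamma(|i - j|),
                       (r_p)_i = gamma(i),   i,j = 1..p.
Substitute the sample gammas (Toeplitz matrix and right-hand side of size 1):
  Gamma_p = [[1.2961]]
  r_p     = [-0.6196]
With p = 1 this is the single equation gamma(0) phi_1 = gamma(1):
  phi_hat_1 = gamma(1) / gamma(0) = -0.6196 / 1.2961 = -0.4780.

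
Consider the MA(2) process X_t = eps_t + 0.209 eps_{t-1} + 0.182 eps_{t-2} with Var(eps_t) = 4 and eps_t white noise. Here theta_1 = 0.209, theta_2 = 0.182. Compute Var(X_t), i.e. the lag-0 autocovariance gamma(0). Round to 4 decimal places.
\gamma(0) = 4.3072

For an MA(q) process X_t = eps_t + sum_i theta_i eps_{t-i} with
Var(eps_t) = sigma^2, the variance is
  gamma(0) = sigma^2 * (1 + sum_i theta_i^2).
  sum_i theta_i^2 = (0.209)^2 + (0.182)^2 = 0.043681 + 0.033124 = 0.076805.
  gamma(0) = 4 * (1 + 0.076805) = 4 * 1.076805 = 4.30722, which rounds to 4.3072.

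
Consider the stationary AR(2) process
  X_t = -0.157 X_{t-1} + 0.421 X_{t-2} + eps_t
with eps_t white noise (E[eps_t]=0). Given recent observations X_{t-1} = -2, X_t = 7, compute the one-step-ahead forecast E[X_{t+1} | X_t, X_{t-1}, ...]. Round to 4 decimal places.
E[X_{t+1} \mid \mathcal F_t] = -1.9410

For an AR(p) model X_t = c + sum_i phi_i X_{t-i} + eps_t, the
one-step-ahead conditional mean is
  E[X_{t+1} | X_t, ...] = c + sum_i phi_i X_{t+1-i}.
Substitute known values:
  E[X_{t+1} | ...] = (-0.157) * (7) + (0.421) * (-2)
                   = -1.9410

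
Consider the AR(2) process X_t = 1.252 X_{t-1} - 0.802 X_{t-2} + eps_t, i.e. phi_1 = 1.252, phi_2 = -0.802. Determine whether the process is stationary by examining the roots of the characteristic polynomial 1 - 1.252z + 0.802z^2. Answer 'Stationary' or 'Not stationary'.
\text{Stationary}

The AR(p) characteristic polynomial is P(z) = 1 - 1.252z + 0.802z^2.
Stationarity requires all roots to lie outside the unit circle, i.e. |z| > 1 for every root.
Set 1 + (-1.252) z + (0.802) z^2 = 0, i.e. a z^2 + b z + c = 0 with a = 0.802, b = -1.252, c = 1.
Discriminant D = b^2 - 4ac = (-1.252)^2 - 4*(0.802)*1 = 1.567504 - (3.208) = -1.640496.
D < 0, so the roots are the complex-conjugate pair z = (-b +/- i sqrt(-D)) / (2a) = 0.7805 +/- 0.7985i.
For a conjugate pair |z|^2 = z * conj(z) = (product of roots) = c/a = 1/(0.802) = 1.246883, so |z| = sqrt(1.246883) = 1.1166 for both roots.
Moduli of all roots: 1.1166, 1.1166.
All moduli strictly greater than 1? Yes.
Verdict: Stationary.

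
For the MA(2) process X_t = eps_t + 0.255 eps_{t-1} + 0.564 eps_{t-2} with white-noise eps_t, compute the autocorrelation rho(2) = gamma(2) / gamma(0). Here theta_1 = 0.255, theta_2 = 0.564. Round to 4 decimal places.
\rho(2) = 0.4078

For an MA(q) process with theta_0 = 1, the autocovariance is
  gamma(k) = sigma^2 * sum_{i=0..q-k} theta_i * theta_{i+k},
and rho(k) = gamma(k) / gamma(0). Sigma^2 cancels.
  numerator   = (1)*(0.564) = 0.564.
  denominator = (1)^2 + (0.255)^2 + (0.564)^2 = 1.383121.
  rho(2) = 0.564 / 1.383121 = 0.4078.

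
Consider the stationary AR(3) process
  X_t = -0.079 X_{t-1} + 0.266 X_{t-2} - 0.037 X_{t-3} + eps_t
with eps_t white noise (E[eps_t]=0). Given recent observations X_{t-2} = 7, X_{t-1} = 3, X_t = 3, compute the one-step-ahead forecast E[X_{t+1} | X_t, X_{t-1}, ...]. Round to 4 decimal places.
E[X_{t+1} \mid \mathcal F_t] = 0.3020

For an AR(p) model X_t = c + sum_i phi_i X_{t-i} + eps_t, the
one-step-ahead conditional mean is
  E[X_{t+1} | X_t, ...] = c + sum_i phi_i X_{t+1-i}.
Substitute known values:
  E[X_{t+1} | ...] = (-0.079) * (3) + (0.266) * (3) + (-0.037) * (7)
                   = 0.3020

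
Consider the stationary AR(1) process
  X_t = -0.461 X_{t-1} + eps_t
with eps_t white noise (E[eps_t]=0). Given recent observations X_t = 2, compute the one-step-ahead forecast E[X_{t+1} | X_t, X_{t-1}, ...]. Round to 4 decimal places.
E[X_{t+1} \mid \mathcal F_t] = -0.9220

For an AR(p) model X_t = c + sum_i phi_i X_{t-i} + eps_t, the
one-step-ahead conditional mean is
  E[X_{t+1} | X_t, ...] = c + sum_i phi_i X_{t+1-i}.
Substitute known values:
  E[X_{t+1} | ...] = (-0.461) * (2)
                   = -0.9220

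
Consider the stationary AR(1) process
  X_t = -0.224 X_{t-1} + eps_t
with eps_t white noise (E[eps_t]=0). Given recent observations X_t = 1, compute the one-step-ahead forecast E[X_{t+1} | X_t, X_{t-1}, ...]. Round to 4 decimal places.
E[X_{t+1} \mid \mathcal F_t] = -0.2240

For an AR(p) model X_t = c + sum_i phi_i X_{t-i} + eps_t, the
one-step-ahead conditional mean is
  E[X_{t+1} | X_t, ...] = c + sum_i phi_i X_{t+1-i}.
Substitute known values:
  E[X_{t+1} | ...] = (-0.224) * (1)
                   = -0.2240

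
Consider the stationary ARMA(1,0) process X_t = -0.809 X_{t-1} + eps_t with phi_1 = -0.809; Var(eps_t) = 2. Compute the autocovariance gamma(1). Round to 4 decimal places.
\gamma(1) = -4.6828

Multiply the model equation by X_{t-k} and take expectations. With theta_0 = psi_0 = 1 and psi_j the MA(infinity) weights, this gives
  gamma(k) - sum_i phi_i gamma(k-i) = c_k,
  c_k = sigma^2 * sum_{j=k..q} theta_j psi_{j-k}   (c_k = 0 for k > q),
using gamma(-m) = gamma(m).
Pure AR (q = 0): c_0 = sigma^2 = 2, c_k = 0 for k >= 1.
Equations for k = 0 and k = 1 (AR order 1):
  gamma(0) = phi_1 gamma(1) + c_0
  gamma(1) = phi_1 gamma(0) + c_1
Substituting the second into the first: gamma(0) (1 - phi_1^2) = c_0 + phi_1 c_1, so
  gamma(0) = c_0 / (1 - phi_1^2) = 2 / (1 - (-0.809)^2) = 2 / 0.345519 = 5.788394.
  gamma(1) = phi_1 gamma(0) = (-0.809)(5.788394) = -4.68281.
Therefore gamma(1) = -4.6828 (to 4 decimal places).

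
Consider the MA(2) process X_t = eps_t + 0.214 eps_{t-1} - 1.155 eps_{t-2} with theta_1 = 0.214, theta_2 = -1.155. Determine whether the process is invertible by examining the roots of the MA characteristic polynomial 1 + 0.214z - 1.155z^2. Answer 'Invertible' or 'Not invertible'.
\text{Not invertible}

The MA(q) characteristic polynomial is P(z) = 1 + 0.214z - 1.155z^2.
Invertibility requires all roots to lie outside the unit circle, i.e. |z| > 1 for every root.
Set 1 + (0.214) z + (-1.155) z^2 = 0, i.e. a z^2 + b z + c = 0 with a = -1.155, b = 0.214, c = 1.
Discriminant D = b^2 - 4ac = (0.214)^2 - 4*(-1.155)*1 = 0.045796 - (-4.62) = 4.665796.
D >= 0, so the roots are real: z = (-b +/- sqrt(D)) / (2a) = (-0.214 +/- 2.160045) / (-2.31).
  z_1 = (-0.214 + 2.160045) / (-2.31) = -0.8424,   |z_1| = 0.8424.
  z_2 = (-0.214 - 2.160045) / (-2.31) = 1.0277,   |z_2| = 1.0277.
Moduli of all roots: 0.8424, 1.0277.
All moduli strictly greater than 1? No.
Verdict: Not invertible.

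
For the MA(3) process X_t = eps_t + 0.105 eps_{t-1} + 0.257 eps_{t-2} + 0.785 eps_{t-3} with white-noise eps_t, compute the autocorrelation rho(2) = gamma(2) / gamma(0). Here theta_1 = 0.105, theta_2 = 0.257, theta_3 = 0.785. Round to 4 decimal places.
\rho(2) = 0.2005

For an MA(q) process with theta_0 = 1, the autocovariance is
  gamma(k) = sigma^2 * sum_{i=0..q-k} theta_i * theta_{i+k},
and rho(k) = gamma(k) / gamma(0). Sigma^2 cancels.
  numerator   = (1)*(0.257) + (0.105)*(0.785) = 0.339425.
  denominator = (1)^2 + (0.105)^2 + (0.257)^2 + (0.785)^2 = 1.693299.
  rho(2) = 0.339425 / 1.693299 = 0.2005.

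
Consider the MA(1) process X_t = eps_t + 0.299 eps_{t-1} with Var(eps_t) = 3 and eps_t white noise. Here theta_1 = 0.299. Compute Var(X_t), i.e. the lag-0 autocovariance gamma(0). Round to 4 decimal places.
\gamma(0) = 3.2682

For an MA(q) process X_t = eps_t + sum_i theta_i eps_{t-i} with
Var(eps_t) = sigma^2, the variance is
  gamma(0) = sigma^2 * (1 + sum_i theta_i^2).
  sum_i theta_i^2 = (0.299)^2 = 0.089401.
  gamma(0) = 3 * (1 + 0.089401) = 3 * 1.089401 = 3.268203, which rounds to 3.2682.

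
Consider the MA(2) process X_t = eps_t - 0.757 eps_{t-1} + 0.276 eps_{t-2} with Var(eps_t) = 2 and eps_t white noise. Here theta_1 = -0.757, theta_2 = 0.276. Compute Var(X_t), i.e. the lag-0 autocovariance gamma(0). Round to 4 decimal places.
\gamma(0) = 3.2985

For an MA(q) process X_t = eps_t + sum_i theta_i eps_{t-i} with
Var(eps_t) = sigma^2, the variance is
  gamma(0) = sigma^2 * (1 + sum_i theta_i^2).
  sum_i theta_i^2 = (-0.757)^2 + (0.276)^2 = 0.573049 + 0.076176 = 0.649225.
  gamma(0) = 2 * (1 + 0.649225) = 2 * 1.649225 = 3.29845, which rounds to 3.2985.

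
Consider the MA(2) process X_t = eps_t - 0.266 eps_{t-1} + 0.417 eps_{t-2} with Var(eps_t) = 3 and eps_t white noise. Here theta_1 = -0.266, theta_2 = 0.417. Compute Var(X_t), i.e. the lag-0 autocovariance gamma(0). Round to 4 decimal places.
\gamma(0) = 3.7339

For an MA(q) process X_t = eps_t + sum_i theta_i eps_{t-i} with
Var(eps_t) = sigma^2, the variance is
  gamma(0) = sigma^2 * (1 + sum_i theta_i^2).
  sum_i theta_i^2 = (-0.266)^2 + (0.417)^2 = 0.070756 + 0.173889 = 0.244645.
  gamma(0) = 3 * (1 + 0.244645) = 3 * 1.244645 = 3.733935, which rounds to 3.7339.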